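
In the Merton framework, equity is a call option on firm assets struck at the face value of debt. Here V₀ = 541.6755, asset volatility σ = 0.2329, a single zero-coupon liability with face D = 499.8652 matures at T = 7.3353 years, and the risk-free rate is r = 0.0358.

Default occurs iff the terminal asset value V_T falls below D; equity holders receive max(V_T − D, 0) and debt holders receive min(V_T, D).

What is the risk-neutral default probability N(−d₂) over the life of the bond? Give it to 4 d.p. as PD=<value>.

PD=0.4097

d₁ = [ln(V₀/D) + (r + σ²/2)T] / (σ√T)
   = [ln(541.6755/499.8652) + (0.0358 + 0.5·0.2329²)·7.3353] / (0.2329·√7.3353)
   = [0.080329 + 0.461546] / 0.630781 = 0.859054
d₂ = d₁ − σ√T = 0.859054 − 0.630781 = 0.228273
risk-neutral PD = N(−d₂) = N(-0.228273) = 0.409717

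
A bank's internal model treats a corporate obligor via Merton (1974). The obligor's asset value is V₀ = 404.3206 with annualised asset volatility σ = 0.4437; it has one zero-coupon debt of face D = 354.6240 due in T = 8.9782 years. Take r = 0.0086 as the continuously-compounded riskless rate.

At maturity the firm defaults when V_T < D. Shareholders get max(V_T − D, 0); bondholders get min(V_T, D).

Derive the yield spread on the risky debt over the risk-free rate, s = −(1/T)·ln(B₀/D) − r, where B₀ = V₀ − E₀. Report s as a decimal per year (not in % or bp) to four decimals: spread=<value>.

d₁ = [ln(V₀/D) + (r + σ²/2)T] / (σ√T)
   = [ln(404.3206/354.6240) + (0.0086 + 0.5·0.4437²)·8.9782] / (0.4437·√8.9782)
   = [0.131150 + 0.960980] / 1.329487 = 0.821468
d₂ = d₁ − σ√T = 0.821468 − 1.329487 = -0.508019
N(d₁) = 0.794310,  N(d₂) = 0.305720,  e^(−rT) = 0.925693
E₀ = V₀·N(d₁) − D·e^(−rT)·N(d₂)
   = 404.3206·0.794310 − 354.6240·0.925693·0.305720 = 220.796315
B₀ = V₀ − E₀ = 404.3206 − 220.796315 = 183.524285
spread = −(1/T)·ln(B₀/D) − r = −(1/8.9782)·ln(183.524285/354.6240) − 0.0086 = 0.06476783

spread=0.0648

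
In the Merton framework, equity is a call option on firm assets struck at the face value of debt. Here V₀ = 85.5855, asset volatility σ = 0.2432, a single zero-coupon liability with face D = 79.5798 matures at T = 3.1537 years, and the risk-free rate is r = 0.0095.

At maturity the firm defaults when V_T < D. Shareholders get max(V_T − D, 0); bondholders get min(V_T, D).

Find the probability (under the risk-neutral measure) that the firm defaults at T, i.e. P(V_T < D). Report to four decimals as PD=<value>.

d₁ = [ln(V₀/D) + (r + σ²/2)T] / (σ√T)
   = [ln(85.5855/79.5798) + (0.0095 + 0.5·0.2432²)·3.1537] / (0.2432·√3.1537)
   = [0.072756 + 0.123225] / 0.431891 = 0.453773
d₂ = d₁ − σ√T = 0.453773 − 0.431891 = 0.021883
risk-neutral PD = N(−d₂) = N(-0.021883) = 0.491271

PD=0.4913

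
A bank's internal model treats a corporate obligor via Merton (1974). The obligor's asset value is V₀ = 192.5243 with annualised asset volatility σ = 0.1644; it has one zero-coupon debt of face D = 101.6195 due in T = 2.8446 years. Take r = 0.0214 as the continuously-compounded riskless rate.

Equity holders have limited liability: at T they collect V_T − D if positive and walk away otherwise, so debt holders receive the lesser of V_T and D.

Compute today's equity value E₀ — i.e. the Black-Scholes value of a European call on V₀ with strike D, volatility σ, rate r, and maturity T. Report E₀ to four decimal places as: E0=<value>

E0=96.9757

d₁ = [ln(V₀/D) + (r + σ²/2)T] / (σ√T)
   = [ln(192.5243/101.6195) + (0.0214 + 0.5·0.1644²)·2.8446] / (0.1644·√2.8446)
   = [0.638987 + 0.099315] / 0.277276 = 2.662698
d₂ = d₁ − σ√T = 2.662698 − 0.277276 = 2.385422
N(d₁) = 0.996124,  N(d₂) = 0.991470,  e^(−rT) = 0.940941
E₀ = V₀·N(d₁) − D·e^(−rT)·N(d₂)
   = 192.5243·0.996124 − 101.6195·0.940941·0.991470 = 96.975713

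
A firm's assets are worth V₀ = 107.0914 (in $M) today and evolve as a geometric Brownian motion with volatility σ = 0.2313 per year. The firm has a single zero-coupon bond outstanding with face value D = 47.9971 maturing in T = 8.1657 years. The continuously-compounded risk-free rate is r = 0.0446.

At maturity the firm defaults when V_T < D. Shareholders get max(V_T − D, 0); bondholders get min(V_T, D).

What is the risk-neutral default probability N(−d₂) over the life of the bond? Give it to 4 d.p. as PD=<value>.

d₁ = [ln(V₀/D) + (r + σ²/2)T] / (σ√T)
   = [ln(107.0914/47.9971) + (0.0446 + 0.5·0.2313²)·8.1657] / (0.2313·√8.1657)
   = [0.802542 + 0.582621] / 0.660956 = 2.095698
d₂ = d₁ − σ√T = 2.095698 − 0.660956 = 1.434742
risk-neutral PD = N(−d₂) = N(-1.434742) = 0.075680

PD=0.0757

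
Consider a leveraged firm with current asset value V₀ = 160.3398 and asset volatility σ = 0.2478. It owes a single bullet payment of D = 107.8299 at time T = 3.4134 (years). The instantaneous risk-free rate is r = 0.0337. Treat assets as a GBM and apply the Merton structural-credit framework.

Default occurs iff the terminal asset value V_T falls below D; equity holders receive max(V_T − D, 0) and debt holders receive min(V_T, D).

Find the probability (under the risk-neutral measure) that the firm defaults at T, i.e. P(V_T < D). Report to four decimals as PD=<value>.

d₁ = [ln(V₀/D) + (r + σ²/2)T] / (σ√T)
   = [ln(160.3398/107.8299) + (0.0337 + 0.5·0.2478²)·3.4134] / (0.2478·√3.4134)
   = [0.396740 + 0.219831] / 0.457820 = 1.346755
d₂ = d₁ − σ√T = 1.346755 − 0.457820 = 0.888935
risk-neutral PD = N(−d₂) = N(-0.888935) = 0.187019

PD=0.1870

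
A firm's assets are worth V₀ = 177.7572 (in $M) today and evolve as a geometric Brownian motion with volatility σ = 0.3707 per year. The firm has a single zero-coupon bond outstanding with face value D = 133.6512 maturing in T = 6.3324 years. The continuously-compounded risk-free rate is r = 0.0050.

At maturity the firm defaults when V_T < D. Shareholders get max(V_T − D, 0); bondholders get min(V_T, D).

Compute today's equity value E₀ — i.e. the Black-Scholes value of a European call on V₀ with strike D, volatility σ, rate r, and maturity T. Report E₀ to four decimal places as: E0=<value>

E0=82.1983

d₁ = [ln(V₀/D) + (r + σ²/2)T] / (σ√T)
   = [ln(177.7572/133.6512) + (0.0050 + 0.5·0.3707²)·6.3324] / (0.3707·√6.3324)
   = [0.285185 + 0.466756] / 0.932839 = 0.806079
d₂ = d₁ − σ√T = 0.806079 − 0.932839 = -0.126761
N(d₁) = 0.789901,  N(d₂) = 0.449565,  e^(−rT) = 0.968834
E₀ = V₀·N(d₁) − D·e^(−rT)·N(d₂)
   = 177.7572·0.789901 − 133.6512·0.968834·0.449565 = 82.198341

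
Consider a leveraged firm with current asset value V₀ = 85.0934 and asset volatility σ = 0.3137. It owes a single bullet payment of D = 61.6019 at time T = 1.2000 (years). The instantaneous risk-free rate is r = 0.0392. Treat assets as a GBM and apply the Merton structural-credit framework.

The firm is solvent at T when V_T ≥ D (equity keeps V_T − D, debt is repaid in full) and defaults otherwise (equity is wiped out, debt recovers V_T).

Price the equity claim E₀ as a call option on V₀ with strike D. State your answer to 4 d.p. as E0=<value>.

d₁ = [ln(V₀/D) + (r + σ²/2)T] / (σ√T)
   = [ln(85.0934/61.6019) + (0.0392 + 0.5·0.3137²)·1.2000] / (0.3137·√1.2000)
   = [0.323057 + 0.106085] / 0.343641 = 1.248807
d₂ = d₁ − σ√T = 1.248807 − 0.343641 = 0.905166
N(d₁) = 0.894132,  N(d₂) = 0.817311,  e^(−rT) = 0.954049
E₀ = V₀·N(d₁) − D·e^(−rT)·N(d₂)
   = 85.0934·0.894132 − 61.6019·0.954049·0.817311 = 28.050346

E0=28.0503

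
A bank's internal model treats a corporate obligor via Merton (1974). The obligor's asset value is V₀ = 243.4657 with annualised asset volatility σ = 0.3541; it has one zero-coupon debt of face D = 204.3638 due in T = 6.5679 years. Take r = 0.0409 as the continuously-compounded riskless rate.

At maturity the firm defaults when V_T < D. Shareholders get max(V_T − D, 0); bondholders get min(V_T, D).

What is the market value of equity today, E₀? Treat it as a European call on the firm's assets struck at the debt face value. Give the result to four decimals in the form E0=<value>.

d₁ = [ln(V₀/D) + (r + σ²/2)T] / (σ√T)
   = [ln(243.4657/204.3638) + (0.0409 + 0.5·0.3541²)·6.5679] / (0.3541·√6.5679)
   = [0.175074 + 0.680391] / 0.907484 = 0.942678
d₂ = d₁ − σ√T = 0.942678 − 0.907484 = 0.035193
N(d₁) = 0.827077,  N(d₂) = 0.514037,  e^(−rT) = 0.764428
E₀ = V₀·N(d₁) − D·e^(−rT)·N(d₂)
   = 243.4657·0.827077 − 204.3638·0.764428·0.514037 = 121.061268

E0=121.0613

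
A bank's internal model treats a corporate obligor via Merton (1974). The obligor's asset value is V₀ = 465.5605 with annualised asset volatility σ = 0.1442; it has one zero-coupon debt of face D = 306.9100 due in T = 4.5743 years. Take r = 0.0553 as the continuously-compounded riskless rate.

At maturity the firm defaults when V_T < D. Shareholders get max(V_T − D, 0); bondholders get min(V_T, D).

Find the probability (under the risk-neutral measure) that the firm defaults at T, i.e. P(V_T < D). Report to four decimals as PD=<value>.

PD=0.0218

d₁ = [ln(V₀/D) + (r + σ²/2)T] / (σ√T)
   = [ln(465.5605/306.9100) + (0.0553 + 0.5·0.1442²)·4.5743] / (0.1442·√4.5743)
   = [0.416688 + 0.300517] / 0.308409 = 2.325495
d₂ = d₁ − σ√T = 2.325495 − 0.308409 = 2.017086
risk-neutral PD = N(−d₂) = N(-2.017086) = 0.021843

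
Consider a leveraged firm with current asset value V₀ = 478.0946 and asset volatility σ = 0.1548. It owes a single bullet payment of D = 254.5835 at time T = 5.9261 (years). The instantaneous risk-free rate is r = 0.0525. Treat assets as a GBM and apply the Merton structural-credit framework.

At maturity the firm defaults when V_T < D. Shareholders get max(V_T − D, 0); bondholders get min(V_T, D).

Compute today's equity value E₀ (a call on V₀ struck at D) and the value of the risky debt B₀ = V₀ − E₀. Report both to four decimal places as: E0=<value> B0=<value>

d₁ = [ln(V₀/D) + (r + σ²/2)T] / (σ√T)
   = [ln(478.0946/254.5835) + (0.0525 + 0.5·0.1548²)·5.9261] / (0.1548·√5.9261)
   = [0.630180 + 0.382124] / 0.376839 = 2.686305
d₂ = d₁ − σ√T = 2.686305 − 0.376839 = 2.309467
N(d₁) = 0.996388,  N(d₂) = 0.989541,  e^(−rT) = 0.732626
E₀ = V₀·N(d₁) − D·e^(−rT)·N(d₂)
   = 478.0946·0.996388 − 254.5835·0.732626·0.989541 = 291.803847
B₀ = V₀ − E₀ = 478.0946 − 291.803847 = 186.290753

E0=291.8038 B0=186.2908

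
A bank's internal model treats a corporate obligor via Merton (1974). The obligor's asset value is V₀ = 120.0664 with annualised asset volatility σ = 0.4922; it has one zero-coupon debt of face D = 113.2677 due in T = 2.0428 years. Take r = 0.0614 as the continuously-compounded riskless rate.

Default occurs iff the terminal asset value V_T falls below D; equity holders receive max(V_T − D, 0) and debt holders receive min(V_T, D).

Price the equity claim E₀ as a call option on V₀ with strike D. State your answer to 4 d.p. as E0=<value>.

E0=41.2999

d₁ = [ln(V₀/D) + (r + σ²/2)T] / (σ√T)
   = [ln(120.0664/113.2677) + (0.0614 + 0.5·0.4922²)·2.0428] / (0.4922·√2.0428)
   = [0.058291 + 0.372873] / 0.703485 = 0.612898
d₂ = d₁ − σ√T = 0.612898 − 0.703485 = -0.090587
N(d₁) = 0.730028,  N(d₂) = 0.463910,  e^(−rT) = 0.882119
E₀ = V₀·N(d₁) − D·e^(−rT)·N(d₂)
   = 120.0664·0.730028 − 113.2677·0.882119·0.463910 = 41.299929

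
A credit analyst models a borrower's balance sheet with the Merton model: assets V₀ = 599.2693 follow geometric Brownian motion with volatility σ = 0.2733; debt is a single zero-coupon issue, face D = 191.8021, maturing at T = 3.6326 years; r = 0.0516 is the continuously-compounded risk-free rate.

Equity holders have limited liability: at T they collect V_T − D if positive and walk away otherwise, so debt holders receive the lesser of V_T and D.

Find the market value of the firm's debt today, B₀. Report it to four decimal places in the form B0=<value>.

B0=158.7481

d₁ = [ln(V₀/D) + (r + σ²/2)T] / (σ√T)
   = [ln(599.2693/191.8021) + (0.0516 + 0.5·0.2733²)·3.6326] / (0.2733·√3.6326)
   = [1.139247 + 0.323107] / 0.520893 = 2.807398
d₂ = d₁ − σ√T = 2.807398 − 0.520893 = 2.286505
N(d₁) = 0.997503,  N(d₂) = 0.988888,  e^(−rT) = 0.829077
E₀ = V₀·N(d₁) − D·e^(−rT)·N(d₂)
   = 599.2693·0.997503 − 191.8021·0.829077·0.988888 = 440.521170
B₀ = V₀ − E₀ = 599.2693 − 440.521170 = 158.748130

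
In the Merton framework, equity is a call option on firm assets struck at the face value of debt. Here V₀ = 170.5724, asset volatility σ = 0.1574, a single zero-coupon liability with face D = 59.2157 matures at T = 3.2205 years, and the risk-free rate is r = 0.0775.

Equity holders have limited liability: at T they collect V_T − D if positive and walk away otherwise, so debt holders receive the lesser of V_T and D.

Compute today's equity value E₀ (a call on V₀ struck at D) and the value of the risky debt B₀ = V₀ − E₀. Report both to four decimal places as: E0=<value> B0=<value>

d₁ = [ln(V₀/D) + (r + σ²/2)T] / (σ√T)
   = [ln(170.5724/59.2157) + (0.0775 + 0.5·0.1574²)·3.2205] / (0.1574·√3.2205)
   = [1.057973 + 0.289482] / 0.282466 = 4.770326
d₂ = d₁ − σ√T = 4.770326 − 0.282466 = 4.487860
N(d₁) = 0.999999,  N(d₂) = 0.999996,  e^(−rT) = 0.779121
E₀ = V₀·N(d₁) − D·e^(−rT)·N(d₂)
   = 170.5724·0.999999 − 59.2157·0.779121·0.999996 = 124.436206
B₀ = V₀ − E₀ = 170.5724 − 124.436206 = 46.136194

E0=124.4362 B0=46.1362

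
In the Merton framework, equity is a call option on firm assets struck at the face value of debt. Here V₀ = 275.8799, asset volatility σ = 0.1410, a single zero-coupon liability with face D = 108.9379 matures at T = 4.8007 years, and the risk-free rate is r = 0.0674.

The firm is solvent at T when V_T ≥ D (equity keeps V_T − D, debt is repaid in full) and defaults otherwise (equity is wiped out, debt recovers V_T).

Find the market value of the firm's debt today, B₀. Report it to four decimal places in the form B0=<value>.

d₁ = [ln(V₀/D) + (r + σ²/2)T] / (σ√T)
   = [ln(275.8799/108.9379) + (0.0674 + 0.5·0.1410²)·4.8007] / (0.1410·√4.8007)
   = [0.929188 + 0.371289] / 0.308938 = 4.209505
d₂ = d₁ − σ√T = 4.209505 − 0.308938 = 3.900567
N(d₁) = 0.999987,  N(d₂) = 0.999952,  e^(−rT) = 0.723563
E₀ = V₀·N(d₁) − D·e^(−rT)·N(d₂)
   = 275.8799·0.999987 − 108.9379·0.723563·0.999952 = 197.056680
B₀ = V₀ − E₀ = 275.8799 − 197.056680 = 78.823220

B0=78.8232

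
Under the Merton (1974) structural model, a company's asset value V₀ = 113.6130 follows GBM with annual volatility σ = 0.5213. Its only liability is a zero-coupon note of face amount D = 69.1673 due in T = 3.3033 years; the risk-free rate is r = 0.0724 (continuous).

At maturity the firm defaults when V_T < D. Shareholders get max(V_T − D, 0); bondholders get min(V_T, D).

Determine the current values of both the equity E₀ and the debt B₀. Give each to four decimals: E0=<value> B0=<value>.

E0=67.9089 B0=45.7041

d₁ = [ln(V₀/D) + (r + σ²/2)T] / (σ√T)
   = [ln(113.6130/69.1673) + (0.0724 + 0.5·0.5213²)·3.3033] / (0.5213·√3.3033)
   = [0.496270 + 0.688001] / 0.947462 = 1.249940
d₂ = d₁ − σ√T = 1.249940 − 0.947462 = 0.302478
N(d₁) = 0.894339,  N(d₂) = 0.618856,  e^(−rT) = 0.787290
E₀ = V₀·N(d₁) − D·e^(−rT)·N(d₂)
   = 113.6130·0.894339 − 69.1673·0.787290·0.618856 = 67.908934
B₀ = V₀ − E₀ = 113.6130 − 67.908934 = 45.704066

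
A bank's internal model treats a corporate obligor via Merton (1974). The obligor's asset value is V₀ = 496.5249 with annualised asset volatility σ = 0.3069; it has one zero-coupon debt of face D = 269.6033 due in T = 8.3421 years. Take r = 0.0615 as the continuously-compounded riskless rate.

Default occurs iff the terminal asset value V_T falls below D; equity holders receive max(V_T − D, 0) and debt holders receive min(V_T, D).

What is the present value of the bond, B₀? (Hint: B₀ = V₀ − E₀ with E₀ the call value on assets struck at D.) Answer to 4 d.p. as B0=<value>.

B0=149.9673

d₁ = [ln(V₀/D) + (r + σ²/2)T] / (σ√T)
   = [ln(496.5249/269.6033) + (0.0615 + 0.5·0.3069²)·8.3421] / (0.3069·√8.3421)
   = [0.610682 + 0.905900] / 0.886410 = 1.710927
d₂ = d₁ − σ√T = 1.710927 − 0.886410 = 0.824517
N(d₁) = 0.956453,  N(d₂) = 0.795177,  e^(−rT) = 0.598673
E₀ = V₀·N(d₁) − D·e^(−rT)·N(d₂)
   = 496.5249·0.956453 − 269.6033·0.598673·0.795177 = 346.557570
B₀ = V₀ − E₀ = 496.5249 − 346.557570 = 149.967330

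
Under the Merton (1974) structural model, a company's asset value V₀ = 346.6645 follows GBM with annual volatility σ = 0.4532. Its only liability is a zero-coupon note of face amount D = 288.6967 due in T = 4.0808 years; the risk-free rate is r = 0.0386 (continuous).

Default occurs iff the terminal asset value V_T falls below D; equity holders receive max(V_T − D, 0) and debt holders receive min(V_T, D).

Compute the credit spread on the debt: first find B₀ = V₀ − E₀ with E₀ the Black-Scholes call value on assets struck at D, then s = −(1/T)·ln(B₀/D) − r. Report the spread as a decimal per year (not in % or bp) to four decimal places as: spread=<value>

d₁ = [ln(V₀/D) + (r + σ²/2)T] / (σ√T)
   = [ln(346.6645/288.6967) + (0.0386 + 0.5·0.4532²)·4.0808] / (0.4532·√4.0808)
   = [0.182981 + 0.576597] / 0.915509 = 0.829678
d₂ = d₁ − σ√T = 0.829678 − 0.915509 = -0.085830
N(d₁) = 0.796640,  N(d₂) = 0.465801,  e^(−rT) = 0.854261
E₀ = V₀·N(d₁) − D·e^(−rT)·N(d₂)
   = 346.6645·0.796640 − 288.6967·0.854261·0.465801 = 161.289911
B₀ = V₀ − E₀ = 346.6645 − 161.289911 = 185.374589
spread = −(1/T)·ln(B₀/D) − r = −(1/4.0808)·ln(185.374589/288.6967) − 0.0386 = 0.06995667

spread=0.0700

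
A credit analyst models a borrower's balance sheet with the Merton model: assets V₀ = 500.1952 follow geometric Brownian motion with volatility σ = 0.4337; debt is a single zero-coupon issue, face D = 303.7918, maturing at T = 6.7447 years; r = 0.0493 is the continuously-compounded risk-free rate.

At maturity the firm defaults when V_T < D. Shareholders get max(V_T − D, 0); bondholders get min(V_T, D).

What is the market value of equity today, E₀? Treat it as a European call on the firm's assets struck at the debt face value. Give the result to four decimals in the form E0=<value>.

E0=327.8315

d₁ = [ln(V₀/D) + (r + σ²/2)T] / (σ√T)
   = [ln(500.1952/303.7918) + (0.0493 + 0.5·0.4337²)·6.7447] / (0.4337·√6.7447)
   = [0.498656 + 0.966838] / 1.126343 = 1.301108
d₂ = d₁ − σ√T = 1.301108 − 1.126343 = 0.174765
N(d₁) = 0.903389,  N(d₂) = 0.569368,  e^(−rT) = 0.717119
E₀ = V₀·N(d₁) − D·e^(−rT)·N(d₂)
   = 500.1952·0.903389 − 303.7918·0.717119·0.569368 = 327.831453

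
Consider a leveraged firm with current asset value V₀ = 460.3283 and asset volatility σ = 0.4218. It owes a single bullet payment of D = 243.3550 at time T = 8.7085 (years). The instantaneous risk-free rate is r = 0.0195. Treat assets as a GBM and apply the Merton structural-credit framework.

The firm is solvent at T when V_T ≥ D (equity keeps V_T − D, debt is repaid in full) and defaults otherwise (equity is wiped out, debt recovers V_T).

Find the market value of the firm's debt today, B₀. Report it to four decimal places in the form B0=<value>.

d₁ = [ln(V₀/D) + (r + σ²/2)T] / (σ√T)
   = [ln(460.3283/243.3550) + (0.0195 + 0.5·0.4218²)·8.7085] / (0.4218·√8.7085)
   = [0.637419 + 0.944503] / 1.244739 = 1.270886
d₂ = d₁ − σ√T = 1.270886 − 1.244739 = 0.026148
N(d₁) = 0.898115,  N(d₂) = 0.510430,  e^(−rT) = 0.843820
E₀ = V₀·N(d₁) − D·e^(−rT)·N(d₂)
   = 460.3283·0.898115 − 243.3550·0.843820·0.510430 = 308.612212
B₀ = V₀ − E₀ = 460.3283 − 308.612212 = 151.716088

B0=151.7161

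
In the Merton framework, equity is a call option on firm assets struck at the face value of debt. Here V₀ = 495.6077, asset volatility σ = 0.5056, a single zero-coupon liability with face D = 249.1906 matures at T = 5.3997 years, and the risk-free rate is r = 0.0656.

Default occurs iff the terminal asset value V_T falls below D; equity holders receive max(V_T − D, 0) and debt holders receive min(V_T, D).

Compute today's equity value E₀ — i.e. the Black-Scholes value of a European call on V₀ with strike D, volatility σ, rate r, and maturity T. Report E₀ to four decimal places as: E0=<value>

d₁ = [ln(V₀/D) + (r + σ²/2)T] / (σ√T)
   = [ln(495.6077/249.1906) + (0.0656 + 0.5·0.5056²)·5.3997] / (0.5056·√5.3997)
   = [0.687567 + 1.044387] / 1.174876 = 1.474159
d₂ = d₁ − σ√T = 1.474159 − 1.174876 = 0.299283
N(d₁) = 0.929781,  N(d₂) = 0.617638,  e^(−rT) = 0.701720
E₀ = V₀·N(d₁) − D·e^(−rT)·N(d₂)
   = 495.6077·0.929781 − 249.1906·0.701720·0.617638 = 352.804925

E0=352.8049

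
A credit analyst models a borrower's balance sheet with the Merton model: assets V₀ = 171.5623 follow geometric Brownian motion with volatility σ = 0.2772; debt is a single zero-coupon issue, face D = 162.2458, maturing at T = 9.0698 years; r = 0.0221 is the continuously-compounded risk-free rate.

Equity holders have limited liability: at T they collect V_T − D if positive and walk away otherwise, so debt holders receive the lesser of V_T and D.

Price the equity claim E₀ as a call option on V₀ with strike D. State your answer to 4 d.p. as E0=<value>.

d₁ = [ln(V₀/D) + (r + σ²/2)T] / (σ√T)
   = [ln(171.5623/162.2458) + (0.0221 + 0.5·0.2772²)·9.0698] / (0.2772·√9.0698)
   = [0.055834 + 0.548904] / 0.834819 = 0.724394
d₂ = d₁ − σ√T = 0.724394 − 0.834819 = -0.110424
N(d₁) = 0.765588,  N(d₂) = 0.456036,  e^(−rT) = 0.818368
E₀ = V₀·N(d₁) − D·e^(−rT)·N(d₂)
   = 171.5623·0.765588 − 162.2458·0.818368·0.456036 = 70.794979

E0=70.7950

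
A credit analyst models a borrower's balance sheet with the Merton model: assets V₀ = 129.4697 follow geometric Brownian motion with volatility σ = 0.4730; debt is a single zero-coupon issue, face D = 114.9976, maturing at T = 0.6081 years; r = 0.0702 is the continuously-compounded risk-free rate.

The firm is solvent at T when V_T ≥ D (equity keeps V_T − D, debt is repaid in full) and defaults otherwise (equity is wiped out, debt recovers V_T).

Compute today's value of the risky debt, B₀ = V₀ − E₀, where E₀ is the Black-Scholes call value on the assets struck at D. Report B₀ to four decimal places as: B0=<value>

B0=100.6714

d₁ = [ln(V₀/D) + (r + σ²/2)T] / (σ√T)
   = [ln(129.4697/114.9976) + (0.0702 + 0.5·0.4730²)·0.6081] / (0.4730·√0.6081)
   = [0.118536 + 0.110713] / 0.368849 = 0.621525
d₂ = d₁ − σ√T = 0.621525 − 0.368849 = 0.252676
N(d₁) = 0.732873,  N(d₂) = 0.599741,  e^(−rT) = 0.958210
E₀ = V₀·N(d₁) − D·e^(−rT)·N(d₂)
   = 129.4697·0.732873 − 114.9976·0.958210·0.599741 = 28.798315
B₀ = V₀ − E₀ = 129.4697 − 28.798315 = 100.671385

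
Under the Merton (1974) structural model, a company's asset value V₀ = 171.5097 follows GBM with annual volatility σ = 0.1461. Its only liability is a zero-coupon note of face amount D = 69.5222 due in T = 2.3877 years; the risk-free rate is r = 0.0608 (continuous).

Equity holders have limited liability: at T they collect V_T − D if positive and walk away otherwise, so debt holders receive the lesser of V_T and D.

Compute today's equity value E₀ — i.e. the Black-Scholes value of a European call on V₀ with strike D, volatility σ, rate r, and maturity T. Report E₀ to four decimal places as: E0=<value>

E0=111.3818

d₁ = [ln(V₀/D) + (r + σ²/2)T] / (σ√T)
   = [ln(171.5097/69.5222) + (0.0608 + 0.5·0.1461²)·2.3877] / (0.1461·√2.3877)
   = [0.902994 + 0.170655] / 0.225756 = 4.755784
d₂ = d₁ − σ√T = 4.755784 − 0.225756 = 4.530028
N(d₁) = 0.999999,  N(d₂) = 0.999997,  e^(−rT) = 0.864873
E₀ = V₀·N(d₁) − D·e^(−rT)·N(d₂)
   = 171.5097·0.999999 − 69.5222·0.864873·0.999997 = 111.381807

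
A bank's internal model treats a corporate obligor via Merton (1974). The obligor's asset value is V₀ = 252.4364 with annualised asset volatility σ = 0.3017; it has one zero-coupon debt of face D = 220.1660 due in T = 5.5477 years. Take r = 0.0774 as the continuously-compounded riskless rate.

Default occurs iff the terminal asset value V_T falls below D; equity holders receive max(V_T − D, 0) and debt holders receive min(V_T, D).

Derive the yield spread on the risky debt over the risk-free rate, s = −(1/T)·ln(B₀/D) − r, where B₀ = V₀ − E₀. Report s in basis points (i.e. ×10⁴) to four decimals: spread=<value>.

d₁ = [ln(V₀/D) + (r + σ²/2)T] / (σ√T)
   = [ln(252.4364/220.1660) + (0.0774 + 0.5·0.3017²)·5.5477] / (0.3017·√5.5477)
   = [0.136778 + 0.681876] / 0.710611 = 1.152042
d₂ = d₁ − σ√T = 1.152042 − 0.710611 = 0.441431
N(d₁) = 0.875348,  N(d₂) = 0.670550,  e^(−rT) = 0.650905
E₀ = V₀·N(d₁) − D·e^(−rT)·N(d₂)
   = 252.4364·0.875348 − 220.1660·0.650905·0.670550 = 124.875211
B₀ = V₀ − E₀ = 252.4364 − 124.875211 = 127.561189
spread = −(1/T)·ln(B₀/D) − r = −(1/5.5477)·ln(127.561189/220.1660) − 0.0774 = 0.02098053
in basis points: 0.02098053 × 10⁴ = 209.8053 bp

spread=209.8053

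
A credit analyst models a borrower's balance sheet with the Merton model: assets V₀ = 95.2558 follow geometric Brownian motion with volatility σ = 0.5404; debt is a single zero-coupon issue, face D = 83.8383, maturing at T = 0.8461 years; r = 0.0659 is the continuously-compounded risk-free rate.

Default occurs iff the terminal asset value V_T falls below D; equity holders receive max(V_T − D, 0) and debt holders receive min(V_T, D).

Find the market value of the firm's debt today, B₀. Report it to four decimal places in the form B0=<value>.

d₁ = [ln(V₀/D) + (r + σ²/2)T] / (σ√T)
   = [ln(95.2558/83.8383) + (0.0659 + 0.5·0.5404²)·0.8461] / (0.5404·√0.8461)
   = [0.127676 + 0.179302] / 0.497080 = 0.617563
d₂ = d₁ − σ√T = 0.617563 − 0.497080 = 0.120483
N(d₁) = 0.731568,  N(d₂) = 0.547950,  e^(−rT) = 0.945768
E₀ = V₀·N(d₁) − D·e^(−rT)·N(d₂)
   = 95.2558·0.731568 − 83.8383·0.945768·0.547950 = 26.238318
B₀ = V₀ − E₀ = 95.2558 − 26.238318 = 69.017482

B0=69.0175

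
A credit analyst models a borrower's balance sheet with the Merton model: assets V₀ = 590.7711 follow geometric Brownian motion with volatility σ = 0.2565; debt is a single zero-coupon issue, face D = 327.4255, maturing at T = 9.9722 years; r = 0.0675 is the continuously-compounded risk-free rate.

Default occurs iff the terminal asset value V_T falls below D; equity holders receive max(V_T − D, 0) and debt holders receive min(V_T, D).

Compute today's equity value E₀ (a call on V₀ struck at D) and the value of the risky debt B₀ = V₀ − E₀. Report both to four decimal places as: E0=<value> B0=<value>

E0=429.8693 B0=160.9018

d₁ = [ln(V₀/D) + (r + σ²/2)T] / (σ√T)
   = [ln(590.7711/327.4255) + (0.0675 + 0.5·0.2565²)·9.9722] / (0.2565·√9.9722)
   = [0.590168 + 1.001170] / 0.809996 = 1.964625
d₂ = d₁ − σ√T = 1.964625 − 0.809996 = 1.154629
N(d₁) = 0.975271,  N(d₂) = 0.875879,  e^(−rT) = 0.510113
E₀ = V₀·N(d₁) − D·e^(−rT)·N(d₂)
   = 590.7711·0.975271 − 327.4255·0.510113·0.875879 = 429.869308
B₀ = V₀ − E₀ = 590.7711 − 429.869308 = 160.901792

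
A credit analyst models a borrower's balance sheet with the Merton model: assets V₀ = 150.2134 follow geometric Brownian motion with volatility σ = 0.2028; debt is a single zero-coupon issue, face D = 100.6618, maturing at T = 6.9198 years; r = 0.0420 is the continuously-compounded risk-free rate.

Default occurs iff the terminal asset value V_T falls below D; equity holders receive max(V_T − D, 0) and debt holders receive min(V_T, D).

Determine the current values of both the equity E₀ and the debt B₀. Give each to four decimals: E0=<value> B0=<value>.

d₁ = [ln(V₀/D) + (r + σ²/2)T] / (σ√T)
   = [ln(150.2134/100.6618) + (0.0420 + 0.5·0.2028²)·6.9198] / (0.2028·√6.9198)
   = [0.400291 + 0.432930] / 0.533476 = 1.561871
d₂ = d₁ − σ√T = 1.561871 − 0.533476 = 1.028395
N(d₁) = 0.940841,  N(d₂) = 0.848118,  e^(−rT) = 0.747791
E₀ = V₀·N(d₁) − D·e^(−rT)·N(d₂)
   = 150.2134·0.940841 − 100.6618·0.747791·0.848118 = 77.485662
B₀ = V₀ − E₀ = 150.2134 − 77.485662 = 72.727738

E0=77.4857 B0=72.7277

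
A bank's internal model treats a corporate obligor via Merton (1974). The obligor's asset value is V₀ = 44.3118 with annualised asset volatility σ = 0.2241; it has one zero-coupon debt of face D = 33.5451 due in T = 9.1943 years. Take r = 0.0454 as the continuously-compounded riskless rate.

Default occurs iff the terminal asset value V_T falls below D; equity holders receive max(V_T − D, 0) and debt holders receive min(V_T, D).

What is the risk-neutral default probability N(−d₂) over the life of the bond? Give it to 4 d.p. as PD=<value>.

PD=0.2469

d₁ = [ln(V₀/D) + (r + σ²/2)T] / (σ√T)
   = [ln(44.3118/33.5451) + (0.0454 + 0.5·0.2241²)·9.1943] / (0.2241·√9.1943)
   = [0.278360 + 0.648294] / 0.679518 = 1.363692
d₂ = d₁ − σ√T = 1.363692 − 0.679518 = 0.684174
risk-neutral PD = N(−d₂) = N(-0.684174) = 0.246933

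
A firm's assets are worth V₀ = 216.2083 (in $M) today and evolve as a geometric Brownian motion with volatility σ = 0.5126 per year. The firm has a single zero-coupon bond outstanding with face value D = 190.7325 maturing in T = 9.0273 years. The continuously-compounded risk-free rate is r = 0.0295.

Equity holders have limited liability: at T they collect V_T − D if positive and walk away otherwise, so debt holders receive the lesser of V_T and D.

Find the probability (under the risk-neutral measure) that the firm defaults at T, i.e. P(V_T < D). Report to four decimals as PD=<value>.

d₁ = [ln(V₀/D) + (r + σ²/2)T] / (σ√T)
   = [ln(216.2083/190.7325) + (0.0295 + 0.5·0.5126²)·9.0273] / (0.5126·√9.0273)
   = [0.125370 + 1.452306] / 1.540131 = 1.024379
d₂ = d₁ − σ√T = 1.024379 − 1.540131 = -0.515752
risk-neutral PD = N(−d₂) = N(0.515752) = 0.696986

PD=0.6970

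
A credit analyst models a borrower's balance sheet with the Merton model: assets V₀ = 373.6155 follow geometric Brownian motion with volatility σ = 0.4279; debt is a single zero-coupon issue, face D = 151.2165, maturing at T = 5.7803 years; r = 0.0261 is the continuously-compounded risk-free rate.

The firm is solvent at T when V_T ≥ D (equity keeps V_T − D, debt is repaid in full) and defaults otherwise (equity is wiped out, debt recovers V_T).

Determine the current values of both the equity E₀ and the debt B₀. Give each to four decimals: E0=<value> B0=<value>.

E0=260.1025 B0=113.5130

d₁ = [ln(V₀/D) + (r + σ²/2)T] / (σ√T)
   = [ln(373.6155/151.2165) + (0.0261 + 0.5·0.4279²)·5.7803] / (0.4279·√5.7803)
   = [0.904515 + 0.680048] / 1.028768 = 1.540252
d₂ = d₁ − σ√T = 1.540252 − 1.028768 = 0.511484
N(d₁) = 0.938251,  N(d₂) = 0.695494,  e^(−rT) = 0.859963
E₀ = V₀·N(d₁) − D·e^(−rT)·N(d₂)
   = 373.6155·0.938251 − 151.2165·0.859963·0.695494 = 260.102495
B₀ = V₀ − E₀ = 373.6155 − 260.102495 = 113.513005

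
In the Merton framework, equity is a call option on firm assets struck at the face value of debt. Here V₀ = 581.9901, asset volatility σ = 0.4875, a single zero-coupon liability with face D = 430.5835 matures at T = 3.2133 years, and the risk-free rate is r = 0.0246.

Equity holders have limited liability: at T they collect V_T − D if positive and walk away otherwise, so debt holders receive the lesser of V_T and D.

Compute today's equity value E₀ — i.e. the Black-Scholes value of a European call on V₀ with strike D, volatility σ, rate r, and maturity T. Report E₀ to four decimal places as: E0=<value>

d₁ = [ln(V₀/D) + (r + σ²/2)T] / (σ√T)
   = [ln(581.9901/430.5835) + (0.0246 + 0.5·0.4875²)·3.2133] / (0.4875·√3.2133)
   = [0.301312 + 0.460878] / 0.873877 = 0.872194
d₂ = d₁ − σ√T = 0.872194 − 0.873877 = -0.001683
N(d₁) = 0.808449,  N(d₂) = 0.499328,  e^(−rT) = 0.923996
E₀ = V₀·N(d₁) − D·e^(−rT)·N(d₂)
   = 581.9901·0.808449 − 430.5835·0.923996·0.499328 = 271.847480

E0=271.8475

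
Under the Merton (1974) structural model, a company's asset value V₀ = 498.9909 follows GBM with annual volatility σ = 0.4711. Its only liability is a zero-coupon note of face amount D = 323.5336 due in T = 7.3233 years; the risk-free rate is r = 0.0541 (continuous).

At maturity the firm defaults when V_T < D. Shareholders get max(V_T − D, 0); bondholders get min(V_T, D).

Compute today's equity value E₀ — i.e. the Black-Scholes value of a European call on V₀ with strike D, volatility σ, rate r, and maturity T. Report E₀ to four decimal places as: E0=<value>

d₁ = [ln(V₀/D) + (r + σ²/2)T] / (σ√T)
   = [ln(498.9909/323.5336) + (0.0541 + 0.5·0.4711²)·7.3233] / (0.4711·√7.3233)
   = [0.433285 + 1.208840] / 1.274872 = 1.288070
d₂ = d₁ − σ√T = 1.288070 − 1.274872 = 0.013198
N(d₁) = 0.901139,  N(d₂) = 0.505265,  e^(−rT) = 0.672878
E₀ = V₀·N(d₁) − D·e^(−rT)·N(d₂)
   = 498.9909·0.901139 − 323.5336·0.672878·0.505265 = 339.664643

E0=339.6646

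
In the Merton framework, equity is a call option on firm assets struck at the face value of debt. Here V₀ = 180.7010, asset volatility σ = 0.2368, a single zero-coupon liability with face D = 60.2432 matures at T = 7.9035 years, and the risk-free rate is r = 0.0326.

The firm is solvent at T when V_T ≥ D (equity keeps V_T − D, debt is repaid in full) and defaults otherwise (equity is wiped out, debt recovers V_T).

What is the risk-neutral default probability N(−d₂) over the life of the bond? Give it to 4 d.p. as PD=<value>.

d₁ = [ln(V₀/D) + (r + σ²/2)T] / (σ√T)
   = [ln(180.7010/60.2432) + (0.0326 + 0.5·0.2368²)·7.9035] / (0.2368·√7.9035)
   = [1.098454 + 0.479245] / 0.665720 = 2.369916
d₂ = d₁ − σ√T = 2.369916 − 0.665720 = 1.704196
risk-neutral PD = N(−d₂) = N(-1.704196) = 0.044172

PD=0.0442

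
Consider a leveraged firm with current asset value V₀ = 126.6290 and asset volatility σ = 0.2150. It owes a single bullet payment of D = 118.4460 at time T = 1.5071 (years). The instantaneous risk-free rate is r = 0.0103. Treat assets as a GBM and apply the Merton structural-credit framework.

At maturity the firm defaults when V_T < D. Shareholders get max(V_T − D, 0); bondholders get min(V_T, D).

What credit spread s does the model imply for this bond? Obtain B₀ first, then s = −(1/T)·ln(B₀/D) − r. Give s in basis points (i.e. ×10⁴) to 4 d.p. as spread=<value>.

spread=494.6777

d₁ = [ln(V₀/D) + (r + σ²/2)T] / (σ√T)
   = [ln(126.6290/118.4460) + (0.0103 + 0.5·0.2150²)·1.5071] / (0.2150·√1.5071)
   = [0.066804 + 0.050356] / 0.263943 = 0.443886
d₂ = d₁ − σ√T = 0.443886 − 0.263943 = 0.179943
N(d₁) = 0.671437,  N(d₂) = 0.571401,  e^(−rT) = 0.984597
E₀ = V₀·N(d₁) − D·e^(−rT)·N(d₂)
   = 126.6290·0.671437 − 118.4460·0.984597·0.571401 = 18.385734
B₀ = V₀ − E₀ = 126.6290 − 18.385734 = 108.243266
spread = −(1/T)·ln(B₀/D) − r = −(1/1.5071)·ln(108.243266/118.4460) − 0.0103 = 0.04946777
in basis points: 0.04946777 × 10⁴ = 494.6777 bp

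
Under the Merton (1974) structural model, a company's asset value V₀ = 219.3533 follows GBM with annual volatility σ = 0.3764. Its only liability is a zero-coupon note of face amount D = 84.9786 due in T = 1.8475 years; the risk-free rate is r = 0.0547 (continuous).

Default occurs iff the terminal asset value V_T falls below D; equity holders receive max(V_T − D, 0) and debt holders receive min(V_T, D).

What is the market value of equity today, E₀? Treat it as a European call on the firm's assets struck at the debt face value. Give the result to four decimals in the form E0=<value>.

E0=143.0215

d₁ = [ln(V₀/D) + (r + σ²/2)T] / (σ√T)
   = [ln(219.3533/84.9786) + (0.0547 + 0.5·0.3764²)·1.8475] / (0.3764·√1.8475)
   = [0.948284 + 0.231932] / 0.511613 = 2.306853
d₂ = d₁ − σ√T = 2.306853 − 0.511613 = 1.795239
N(d₁) = 0.989468,  N(d₂) = 0.963692,  e^(−rT) = 0.903880
E₀ = V₀·N(d₁) − D·e^(−rT)·N(d₂)
   = 219.3533·0.989468 − 84.9786·0.903880·0.963692 = 143.021506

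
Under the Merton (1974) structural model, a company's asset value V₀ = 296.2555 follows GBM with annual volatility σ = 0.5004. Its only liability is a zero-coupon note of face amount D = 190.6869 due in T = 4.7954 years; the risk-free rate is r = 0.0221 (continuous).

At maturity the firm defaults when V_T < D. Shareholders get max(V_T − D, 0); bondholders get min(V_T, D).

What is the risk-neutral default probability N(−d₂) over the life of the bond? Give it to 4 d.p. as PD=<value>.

PD=0.5196

d₁ = [ln(V₀/D) + (r + σ²/2)T] / (σ√T)
   = [ln(296.2555/190.6869) + (0.0221 + 0.5·0.5004²)·4.7954] / (0.5004·√4.7954)
   = [0.440589 + 0.706363] / 1.095796 = 1.046684
d₂ = d₁ − σ√T = 1.046684 − 1.095796 = -0.049112
risk-neutral PD = N(−d₂) = N(0.049112) = 0.519585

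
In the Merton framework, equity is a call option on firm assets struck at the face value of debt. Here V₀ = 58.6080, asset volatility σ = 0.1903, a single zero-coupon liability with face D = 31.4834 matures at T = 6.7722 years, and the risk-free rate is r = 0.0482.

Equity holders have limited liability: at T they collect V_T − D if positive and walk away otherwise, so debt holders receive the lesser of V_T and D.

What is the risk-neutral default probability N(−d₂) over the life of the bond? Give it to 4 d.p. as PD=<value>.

PD=0.0478

d₁ = [ln(V₀/D) + (r + σ²/2)T] / (σ√T)
   = [ln(58.6080/31.4834) + (0.0482 + 0.5·0.1903²)·6.7722] / (0.1903·√6.7722)
   = [0.621411 + 0.449045] / 0.495226 = 2.161548
d₂ = d₁ − σ√T = 2.161548 − 0.495226 = 1.666322
risk-neutral PD = N(−d₂) = N(-1.666322) = 0.047825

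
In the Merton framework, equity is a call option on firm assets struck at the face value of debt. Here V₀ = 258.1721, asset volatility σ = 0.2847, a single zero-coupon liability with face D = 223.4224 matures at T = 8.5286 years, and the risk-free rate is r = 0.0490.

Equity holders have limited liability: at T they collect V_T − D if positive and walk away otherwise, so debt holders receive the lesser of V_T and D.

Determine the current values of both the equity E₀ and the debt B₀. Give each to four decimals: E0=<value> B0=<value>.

E0=134.0205 B0=124.1516

d₁ = [ln(V₀/D) + (r + σ²/2)T] / (σ√T)
   = [ln(258.1721/223.4224) + (0.0490 + 0.5·0.2847²)·8.5286] / (0.2847·√8.5286)
   = [0.144562 + 0.763540] / 0.831431 = 1.092216
d₂ = d₁ − σ√T = 1.092216 − 0.831431 = 0.260785
N(d₁) = 0.862631,  N(d₂) = 0.602871,  e^(−rT) = 0.658427
E₀ = V₀·N(d₁) − D·e^(−rT)·N(d₂)
   = 258.1721·0.862631 − 223.4224·0.658427·0.602871 = 134.020502
B₀ = V₀ − E₀ = 258.1721 − 134.020502 = 124.151598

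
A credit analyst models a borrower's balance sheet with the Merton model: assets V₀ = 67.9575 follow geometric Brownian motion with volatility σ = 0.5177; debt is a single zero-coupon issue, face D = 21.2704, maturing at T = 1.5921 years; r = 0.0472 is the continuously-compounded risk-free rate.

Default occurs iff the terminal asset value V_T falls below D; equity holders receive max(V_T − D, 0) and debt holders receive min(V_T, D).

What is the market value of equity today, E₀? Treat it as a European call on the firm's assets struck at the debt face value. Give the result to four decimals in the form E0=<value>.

E0=48.4851

d₁ = [ln(V₀/D) + (r + σ²/2)T] / (σ√T)
   = [ln(67.9575/21.2704) + (0.0472 + 0.5·0.5177²)·1.5921] / (0.5177·√1.5921)
   = [1.161566 + 0.288499] / 0.653226 = 2.219853
d₂ = d₁ − σ√T = 2.219853 − 0.653226 = 1.566627
N(d₁) = 0.986786,  N(d₂) = 0.941399,  e^(−rT) = 0.927607
E₀ = V₀·N(d₁) − D·e^(−rT)·N(d₂)
   = 67.9575·0.986786 − 21.2704·0.927607·0.941399 = 48.485142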